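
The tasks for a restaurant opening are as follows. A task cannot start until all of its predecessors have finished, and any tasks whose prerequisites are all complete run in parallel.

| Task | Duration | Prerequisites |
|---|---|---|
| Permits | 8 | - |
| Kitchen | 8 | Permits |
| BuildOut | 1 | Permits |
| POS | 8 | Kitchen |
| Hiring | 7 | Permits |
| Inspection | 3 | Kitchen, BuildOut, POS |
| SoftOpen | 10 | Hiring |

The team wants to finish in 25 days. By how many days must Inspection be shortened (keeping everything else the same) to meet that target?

Current finish: 27 days; target: 25.
Inspection is on every critical path, so each day cut from Inspection cuts the finish by one (this holds down to a finish of 25).
Need 27 − 25 = 2 days off Inspection → Inspection becomes 1 day, finish becomes 25.

2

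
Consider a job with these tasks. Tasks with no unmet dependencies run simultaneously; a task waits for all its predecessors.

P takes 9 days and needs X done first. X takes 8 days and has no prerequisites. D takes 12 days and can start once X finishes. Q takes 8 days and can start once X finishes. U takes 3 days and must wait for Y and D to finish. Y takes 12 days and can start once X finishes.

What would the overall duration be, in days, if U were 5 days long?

25

Baseline: X→Y→U = 8+12+3 = 23 → 23 days.
U lies on that path, so at 5 days the path becomes 25 days.
No other chain overtakes it, so the finish is 25 days.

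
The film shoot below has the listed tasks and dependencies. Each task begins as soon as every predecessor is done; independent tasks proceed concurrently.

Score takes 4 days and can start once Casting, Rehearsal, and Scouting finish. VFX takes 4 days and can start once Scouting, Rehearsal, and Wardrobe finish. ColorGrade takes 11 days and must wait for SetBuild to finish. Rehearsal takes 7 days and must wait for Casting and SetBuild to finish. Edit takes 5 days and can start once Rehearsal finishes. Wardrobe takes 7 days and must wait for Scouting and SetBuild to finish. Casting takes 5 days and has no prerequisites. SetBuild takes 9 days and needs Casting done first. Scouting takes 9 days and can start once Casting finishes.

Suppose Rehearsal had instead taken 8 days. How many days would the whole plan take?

Actual critical path: Casting→SetBuild→Rehearsal→Edit = 5+9+7+5 = 26 ⇒ 26 days.
Rehearsal is on the critical path; changing it to 8 makes that path 27 days.
No other chain overtakes it, so the finish is 27 days.

27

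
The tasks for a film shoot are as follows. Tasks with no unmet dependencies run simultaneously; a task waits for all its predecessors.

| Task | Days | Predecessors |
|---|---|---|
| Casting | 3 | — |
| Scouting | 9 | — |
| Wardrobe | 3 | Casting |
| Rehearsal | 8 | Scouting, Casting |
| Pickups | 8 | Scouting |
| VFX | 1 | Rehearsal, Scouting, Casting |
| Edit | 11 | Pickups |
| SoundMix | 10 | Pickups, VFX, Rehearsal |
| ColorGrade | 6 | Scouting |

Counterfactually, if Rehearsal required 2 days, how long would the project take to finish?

28

Baseline: Scouting→Rehearsal→VFX→SoundMix = 9+8+1+10 = 28 → 28 days.
Rehearsal is on the critical path; changing it to 2 makes that path 22 days.
New critical path: Scouting→Pickups→Edit = 9+8+11 = 28 ⇒ 28 days.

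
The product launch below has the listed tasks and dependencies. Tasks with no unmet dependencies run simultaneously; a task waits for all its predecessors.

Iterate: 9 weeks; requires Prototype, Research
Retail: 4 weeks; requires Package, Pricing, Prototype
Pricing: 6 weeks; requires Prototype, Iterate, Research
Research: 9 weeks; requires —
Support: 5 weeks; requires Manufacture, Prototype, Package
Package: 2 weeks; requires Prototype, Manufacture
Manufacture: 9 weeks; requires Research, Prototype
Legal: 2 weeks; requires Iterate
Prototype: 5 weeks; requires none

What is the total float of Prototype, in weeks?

Critical path: Research→Iterate→Pricing→Retail = 9+9+6+4 = 28, so the finish is 28 weeks.
Longest path through Prototype: 24 weeks (earliest finish 5, latest finish 9).
Slack of Prototype = 4 − 0 = 4 weeks.

4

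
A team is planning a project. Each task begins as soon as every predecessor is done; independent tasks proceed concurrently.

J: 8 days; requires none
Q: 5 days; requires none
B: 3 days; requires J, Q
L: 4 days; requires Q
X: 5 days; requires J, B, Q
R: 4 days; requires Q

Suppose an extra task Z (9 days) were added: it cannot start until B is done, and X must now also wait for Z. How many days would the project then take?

25

Originally the project takes 16 days.
With Z inserted, X now waits for max(J, B, Q, Z).
New critical path: J→B→Z→X = 8+3+9+5 = 25 ⇒ 25 days.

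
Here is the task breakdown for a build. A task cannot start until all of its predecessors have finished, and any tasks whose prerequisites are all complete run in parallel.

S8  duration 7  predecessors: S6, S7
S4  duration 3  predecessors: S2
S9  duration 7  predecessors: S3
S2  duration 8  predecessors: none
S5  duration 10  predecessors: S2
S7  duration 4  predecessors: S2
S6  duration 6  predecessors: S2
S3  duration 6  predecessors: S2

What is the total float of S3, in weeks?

The longest chain is S2→S3→S9 = 8+6+7 = 21; overall finish 21 weeks.
Longest path through S3: 21 weeks (earliest finish 14, latest finish 14).
Slack of S3 = 8 − 8 = 0 weeks.

0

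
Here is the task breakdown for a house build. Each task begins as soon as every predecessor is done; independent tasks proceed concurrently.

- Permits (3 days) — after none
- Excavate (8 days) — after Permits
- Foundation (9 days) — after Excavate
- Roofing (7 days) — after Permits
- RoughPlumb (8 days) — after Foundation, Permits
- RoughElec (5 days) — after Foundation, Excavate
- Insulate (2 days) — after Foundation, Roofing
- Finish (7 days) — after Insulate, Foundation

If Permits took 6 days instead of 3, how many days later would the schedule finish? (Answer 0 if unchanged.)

As given, the longest chain is Permits→Excavate→Foundation→Insulate→Finish = 3+8+9+2+7 = 29, so the finish is 29 days.
Permits lies on that path, so at 6 days the path becomes 32 days.
That remains the longest chain; total 32 days.
Change in finish: 32 − 29 = +3 days.

3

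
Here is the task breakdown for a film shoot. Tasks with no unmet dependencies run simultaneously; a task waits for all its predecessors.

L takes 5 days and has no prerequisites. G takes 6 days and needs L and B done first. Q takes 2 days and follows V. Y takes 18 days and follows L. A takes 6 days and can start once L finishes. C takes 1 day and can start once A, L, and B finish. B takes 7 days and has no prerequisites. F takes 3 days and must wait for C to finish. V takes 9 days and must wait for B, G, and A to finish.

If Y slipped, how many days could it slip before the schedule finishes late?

1

B→G→V→Q = 7+6+9+2 = 24 sets the makespan at 24 days.
Longest path through Y: 23 days (earliest finish 23, latest finish 24).
Slack of Y = 6 − 5 = 1 day.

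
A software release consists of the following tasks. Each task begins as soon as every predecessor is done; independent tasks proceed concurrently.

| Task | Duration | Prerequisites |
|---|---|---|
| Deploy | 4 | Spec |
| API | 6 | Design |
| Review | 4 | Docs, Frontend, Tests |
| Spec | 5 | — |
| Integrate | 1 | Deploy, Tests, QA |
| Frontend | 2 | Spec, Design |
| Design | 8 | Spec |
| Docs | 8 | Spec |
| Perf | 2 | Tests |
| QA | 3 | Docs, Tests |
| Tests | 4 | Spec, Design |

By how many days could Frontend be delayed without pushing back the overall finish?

2

Spec→Design→Tests→Review = 5+8+4+4 = 21 sets the makespan at 21 days.
Longest path through Frontend: 19 days (earliest finish 15, latest finish 17).
Float = 21 − 19 = 2.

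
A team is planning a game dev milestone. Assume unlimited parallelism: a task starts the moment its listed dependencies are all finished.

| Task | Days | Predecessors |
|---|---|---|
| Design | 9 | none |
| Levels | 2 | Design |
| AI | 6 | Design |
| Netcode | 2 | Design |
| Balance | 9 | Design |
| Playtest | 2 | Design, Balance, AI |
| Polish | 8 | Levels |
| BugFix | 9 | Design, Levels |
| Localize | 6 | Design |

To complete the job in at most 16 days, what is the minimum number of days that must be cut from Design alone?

Current finish: 20 days; target: 16.
Design is on every critical path, so each day cut from Design cuts the finish by one (this holds down to a finish of 12).
Need 20 − 16 = 4 days off Design → Design becomes 5 days, finish becomes 16.

4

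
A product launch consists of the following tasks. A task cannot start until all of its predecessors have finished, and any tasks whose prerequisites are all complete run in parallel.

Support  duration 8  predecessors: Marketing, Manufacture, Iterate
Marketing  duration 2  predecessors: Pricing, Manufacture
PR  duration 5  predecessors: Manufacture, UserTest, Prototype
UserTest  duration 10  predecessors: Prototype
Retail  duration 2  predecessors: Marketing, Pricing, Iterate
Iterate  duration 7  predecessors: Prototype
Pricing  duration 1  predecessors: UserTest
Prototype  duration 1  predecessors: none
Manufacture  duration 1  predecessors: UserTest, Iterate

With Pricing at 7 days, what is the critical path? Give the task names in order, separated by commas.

Prototype, UserTest, Pricing, Marketing, Support

Baseline: Prototype→UserTest→Pricing→Marketing→Support = 1+10+1+2+8 = 22 → 22 days.
Pricing is on the critical path; changing it to 7 makes that path 28 days.
That remains the longest chain; total 28 days.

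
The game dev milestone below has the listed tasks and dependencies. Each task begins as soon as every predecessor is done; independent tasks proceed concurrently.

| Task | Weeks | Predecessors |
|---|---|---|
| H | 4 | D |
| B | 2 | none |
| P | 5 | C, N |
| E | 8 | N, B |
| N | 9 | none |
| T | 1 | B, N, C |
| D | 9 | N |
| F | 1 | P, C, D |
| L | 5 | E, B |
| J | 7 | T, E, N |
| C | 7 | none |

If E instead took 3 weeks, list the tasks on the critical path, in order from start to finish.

As given, the longest chain is N→E→J = 9+8+7 = 24, so the finish is 24 weeks.
Since E is critical, the -5 change carries straight to that chain (now 19 weeks).
The binding chain switches to N→D→H = 9+9+4 = 22; finish 22 weeks.

N, D, H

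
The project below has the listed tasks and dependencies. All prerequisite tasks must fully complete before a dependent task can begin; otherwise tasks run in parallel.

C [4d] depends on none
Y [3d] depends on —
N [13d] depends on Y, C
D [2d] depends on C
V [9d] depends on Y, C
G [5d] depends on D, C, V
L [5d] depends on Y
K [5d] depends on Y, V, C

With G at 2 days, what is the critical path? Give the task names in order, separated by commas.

C, V, K

The binding path is C→V→G = 4+9+5 = 18; finish at 18 days.
G lies on that path, so at 2 days the path becomes 15 days.
New critical path: C→V→K = 4+9+5 = 18 ⇒ 18 days.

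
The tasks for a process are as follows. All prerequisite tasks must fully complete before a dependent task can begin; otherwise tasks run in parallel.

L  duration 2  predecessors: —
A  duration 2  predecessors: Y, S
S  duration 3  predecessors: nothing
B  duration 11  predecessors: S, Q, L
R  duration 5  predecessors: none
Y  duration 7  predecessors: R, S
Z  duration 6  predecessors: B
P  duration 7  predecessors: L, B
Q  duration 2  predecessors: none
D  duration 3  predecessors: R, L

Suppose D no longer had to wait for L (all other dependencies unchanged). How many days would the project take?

21

Original critical path: S→B→P = 3+11+7 = 21 ⇒ 21 days.
Dropping L→D doesn't change D's earliest start (5); another predecessor still binds.
The longest chain is now S→B→P = 3+11+7 = 21, so the project takes 21 days.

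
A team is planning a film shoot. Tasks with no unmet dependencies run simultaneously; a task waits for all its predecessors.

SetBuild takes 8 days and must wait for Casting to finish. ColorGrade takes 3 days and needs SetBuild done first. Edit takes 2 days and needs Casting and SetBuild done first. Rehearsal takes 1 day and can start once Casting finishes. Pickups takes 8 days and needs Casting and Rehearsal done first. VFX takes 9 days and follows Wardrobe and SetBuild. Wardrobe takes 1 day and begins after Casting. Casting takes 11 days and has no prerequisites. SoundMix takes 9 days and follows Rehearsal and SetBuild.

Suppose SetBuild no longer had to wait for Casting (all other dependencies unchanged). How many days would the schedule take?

With the dependency in place, Casting→SetBuild→VFX = 11+8+9 = 28 sets the finish at 28 days.
Without Casting→SetBuild, SetBuild's earliest start moves from 11 to 0.
New critical path: Casting→Wardrobe→VFX = 11+1+9 = 21 ⇒ 21 days.

21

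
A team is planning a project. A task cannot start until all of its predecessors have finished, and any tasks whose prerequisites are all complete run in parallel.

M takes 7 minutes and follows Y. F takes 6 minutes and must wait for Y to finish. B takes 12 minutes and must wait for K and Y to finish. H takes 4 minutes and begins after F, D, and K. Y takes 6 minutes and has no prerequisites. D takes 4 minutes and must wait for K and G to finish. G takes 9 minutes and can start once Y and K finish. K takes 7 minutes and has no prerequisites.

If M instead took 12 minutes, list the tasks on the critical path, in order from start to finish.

K, G, D, H

Critical path before the change: K→G→D→H = 7+9+4+4 = 24 giving 24 minutes.
M has 11 minutes of float (longest path through it is 13).
That remains the longest chain; total 24 minutes.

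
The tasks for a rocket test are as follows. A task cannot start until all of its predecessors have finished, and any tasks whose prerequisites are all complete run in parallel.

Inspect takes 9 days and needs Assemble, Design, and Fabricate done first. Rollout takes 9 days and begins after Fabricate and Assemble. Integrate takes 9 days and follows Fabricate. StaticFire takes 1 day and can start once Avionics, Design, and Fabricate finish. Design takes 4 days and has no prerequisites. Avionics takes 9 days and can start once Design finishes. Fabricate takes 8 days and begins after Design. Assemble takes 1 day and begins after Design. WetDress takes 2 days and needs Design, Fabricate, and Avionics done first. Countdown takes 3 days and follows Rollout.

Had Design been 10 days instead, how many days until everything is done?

30

As given, the longest chain is Design→Fabricate→Rollout→Countdown = 4+8+9+3 = 24, so the finish is 24 days.
Since Design is critical, the +6 change carries straight to that chain (now 30 days).
That remains the longest chain; total 30 days.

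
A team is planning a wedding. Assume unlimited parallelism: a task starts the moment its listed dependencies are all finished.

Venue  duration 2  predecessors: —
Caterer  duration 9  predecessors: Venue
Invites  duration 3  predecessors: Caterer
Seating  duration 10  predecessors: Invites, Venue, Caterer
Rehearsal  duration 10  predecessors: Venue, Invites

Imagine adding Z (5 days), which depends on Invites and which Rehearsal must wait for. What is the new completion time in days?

29

Originally the job takes 24 days.
With Z inserted, Rehearsal now waits for max(Venue, Invites, Z).
New critical path: Venue→Caterer→Invites→Z→Rehearsal = 2+9+3+5+10 = 29 ⇒ 29 days.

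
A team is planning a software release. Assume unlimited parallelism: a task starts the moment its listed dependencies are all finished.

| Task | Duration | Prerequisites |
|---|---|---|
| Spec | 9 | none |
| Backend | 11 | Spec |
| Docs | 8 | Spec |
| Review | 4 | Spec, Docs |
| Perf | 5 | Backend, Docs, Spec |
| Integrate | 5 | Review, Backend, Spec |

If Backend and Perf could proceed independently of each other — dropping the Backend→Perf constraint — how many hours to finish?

26

With the dependency in place, Spec→Docs→Review→Integrate = 9+8+4+5 = 26 sets the finish at 26 hours.
Without Backend→Perf, Perf's earliest start moves from 20 to 17.
New critical path: Spec→Docs→Review→Integrate = 9+8+4+5 = 26 ⇒ 26 hours.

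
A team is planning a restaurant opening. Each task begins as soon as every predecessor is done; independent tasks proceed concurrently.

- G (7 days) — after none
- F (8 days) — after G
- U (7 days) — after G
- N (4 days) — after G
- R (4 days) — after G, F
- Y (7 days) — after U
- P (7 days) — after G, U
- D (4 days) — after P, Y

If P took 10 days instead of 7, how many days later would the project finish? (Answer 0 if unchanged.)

Baseline: G→U→P→D = 7+7+7+4 = 25 → 25 days.
P lies on that path, so at 10 days the path becomes 28 days.
That remains the longest chain; total 28 days.
Change in finish: 28 − 25 = +3 days.

3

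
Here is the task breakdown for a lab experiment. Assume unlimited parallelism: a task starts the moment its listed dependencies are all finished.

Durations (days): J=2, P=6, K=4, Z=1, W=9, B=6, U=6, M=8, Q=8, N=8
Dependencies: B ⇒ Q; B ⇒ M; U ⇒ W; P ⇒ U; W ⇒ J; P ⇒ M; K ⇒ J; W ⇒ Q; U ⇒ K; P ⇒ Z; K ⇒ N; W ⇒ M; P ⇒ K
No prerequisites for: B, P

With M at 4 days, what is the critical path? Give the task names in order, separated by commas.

Critical path before the change: P→U→W→M = 6+6+9+8 = 29 giving 29 days.
M lies on that path, so at 4 days the path becomes 25 days.
Now P→U→W→Q = 6+6+9+8 = 29 is longest, so the finish becomes 29 days.

P, U, W, Q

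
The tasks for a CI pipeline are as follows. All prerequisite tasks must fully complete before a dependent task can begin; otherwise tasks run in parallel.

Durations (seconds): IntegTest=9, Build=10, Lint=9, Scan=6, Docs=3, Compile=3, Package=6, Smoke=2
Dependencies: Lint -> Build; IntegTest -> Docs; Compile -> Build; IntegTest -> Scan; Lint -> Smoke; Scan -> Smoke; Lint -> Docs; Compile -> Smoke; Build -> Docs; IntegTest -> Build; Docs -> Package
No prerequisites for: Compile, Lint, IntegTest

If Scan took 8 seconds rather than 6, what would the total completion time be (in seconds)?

28

Critical path before the change: Lint→Build→Docs→Package = 9+10+3+6 = 28 giving 28 seconds.
The longest path through Scan is only 17 seconds, so Scan has float 11.
That remains the longest chain; total 28 seconds.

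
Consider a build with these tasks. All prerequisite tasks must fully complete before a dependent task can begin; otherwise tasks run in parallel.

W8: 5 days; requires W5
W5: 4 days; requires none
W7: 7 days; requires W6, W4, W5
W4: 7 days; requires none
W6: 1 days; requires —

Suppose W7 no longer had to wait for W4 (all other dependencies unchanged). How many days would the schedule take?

Before: longest chain W4→W7 = 7+7 = 14, finish 14.
Without W4→W7, W7's earliest start moves from 7 to 4.
New critical path: W5→W7 = 4+7 = 11 ⇒ 11 days.

11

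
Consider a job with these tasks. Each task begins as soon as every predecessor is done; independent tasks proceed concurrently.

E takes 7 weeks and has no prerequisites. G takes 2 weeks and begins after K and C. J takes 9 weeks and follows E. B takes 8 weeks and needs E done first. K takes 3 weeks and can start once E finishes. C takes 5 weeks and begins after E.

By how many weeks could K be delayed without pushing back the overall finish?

4

The longest chain is E→J = 7+9 = 16; overall finish 16 weeks.
Longest path through K: 12 weeks (earliest finish 10, latest finish 14).
Float = 16 − 12 = 4.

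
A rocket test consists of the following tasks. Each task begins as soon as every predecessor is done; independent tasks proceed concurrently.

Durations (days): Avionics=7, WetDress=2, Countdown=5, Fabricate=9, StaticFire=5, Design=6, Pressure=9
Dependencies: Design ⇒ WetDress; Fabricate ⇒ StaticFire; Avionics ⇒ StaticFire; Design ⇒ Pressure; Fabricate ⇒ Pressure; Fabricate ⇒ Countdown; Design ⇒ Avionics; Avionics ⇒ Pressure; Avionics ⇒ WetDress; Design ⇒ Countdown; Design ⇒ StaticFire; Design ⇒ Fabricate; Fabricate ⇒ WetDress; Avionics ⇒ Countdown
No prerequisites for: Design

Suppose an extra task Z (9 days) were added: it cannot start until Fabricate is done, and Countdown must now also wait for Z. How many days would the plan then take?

29

Originally the plan takes 24 days.
With Z inserted, Countdown now waits for max(Fabricate, Avionics, Design, Z).
New critical path: Design→Fabricate→Z→Countdown = 6+9+9+5 = 29 ⇒ 29 days.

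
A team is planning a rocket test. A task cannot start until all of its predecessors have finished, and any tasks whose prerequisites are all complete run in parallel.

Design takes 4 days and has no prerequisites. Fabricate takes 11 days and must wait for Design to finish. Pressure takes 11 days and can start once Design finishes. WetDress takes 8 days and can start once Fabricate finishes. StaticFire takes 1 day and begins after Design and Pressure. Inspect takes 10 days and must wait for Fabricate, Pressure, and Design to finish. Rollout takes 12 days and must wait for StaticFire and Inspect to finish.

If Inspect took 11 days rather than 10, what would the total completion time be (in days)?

38

Critical path before the change: Design→Fabricate→Inspect→Rollout = 4+11+10+12 = 37 giving 37 days.
Inspect lies on that path, so at 11 days the path becomes 38 days.
That remains the longest chain; total 38 days.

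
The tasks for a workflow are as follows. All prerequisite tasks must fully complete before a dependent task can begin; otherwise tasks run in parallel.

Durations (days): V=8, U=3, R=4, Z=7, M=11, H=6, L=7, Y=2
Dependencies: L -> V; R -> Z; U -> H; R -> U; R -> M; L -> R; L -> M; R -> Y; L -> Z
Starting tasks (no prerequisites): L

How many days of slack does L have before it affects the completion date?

Critical path: L→R→M = 7+4+11 = 22, so the finish is 22 days.
L finishes as early as 7 and must finish by 7.
Slack of L = 0 − 0 = 0 days.

0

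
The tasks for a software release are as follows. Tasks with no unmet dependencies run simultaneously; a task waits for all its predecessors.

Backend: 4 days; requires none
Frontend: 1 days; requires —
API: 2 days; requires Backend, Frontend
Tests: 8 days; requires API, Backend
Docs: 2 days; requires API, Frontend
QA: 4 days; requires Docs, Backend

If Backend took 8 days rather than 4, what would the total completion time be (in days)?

18

Actual critical path: Backend→API→Tests = 4+2+8 = 14 ⇒ 14 days.
Backend is on the critical path; changing it to 8 makes that path 18 days.
The critical path is still Backend→API→Tests; finish is now 18 days.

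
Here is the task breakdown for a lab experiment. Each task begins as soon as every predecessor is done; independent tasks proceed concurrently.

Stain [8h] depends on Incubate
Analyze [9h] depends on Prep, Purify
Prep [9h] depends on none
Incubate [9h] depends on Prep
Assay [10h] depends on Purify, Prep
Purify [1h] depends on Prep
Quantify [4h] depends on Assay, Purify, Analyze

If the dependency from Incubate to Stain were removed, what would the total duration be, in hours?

24

Original critical path: Prep→Incubate→Stain = 9+9+8 = 26 ⇒ 26 hours.
Without Incubate→Stain, Stain's earliest start moves from 18 to 0.
The longest chain is now Prep→Purify→Assay→Quantify = 9+1+10+4 = 24, so the job takes 24 hours.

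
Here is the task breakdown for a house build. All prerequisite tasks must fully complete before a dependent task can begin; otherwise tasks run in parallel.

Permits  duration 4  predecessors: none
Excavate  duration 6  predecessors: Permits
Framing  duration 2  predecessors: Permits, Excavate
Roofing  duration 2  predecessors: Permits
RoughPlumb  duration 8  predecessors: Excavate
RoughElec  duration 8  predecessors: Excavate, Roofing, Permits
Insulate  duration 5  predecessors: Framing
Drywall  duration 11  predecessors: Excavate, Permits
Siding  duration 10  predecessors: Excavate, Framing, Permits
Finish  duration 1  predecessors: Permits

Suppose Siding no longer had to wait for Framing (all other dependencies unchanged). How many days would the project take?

Original critical path: Permits→Excavate→Framing→Siding = 4+6+2+10 = 22 ⇒ 22 days.
Without Framing→Siding, Siding's earliest start moves from 12 to 10.
The longest chain is now Permits→Excavate→Drywall = 4+6+11 = 21, so the project takes 21 days.

21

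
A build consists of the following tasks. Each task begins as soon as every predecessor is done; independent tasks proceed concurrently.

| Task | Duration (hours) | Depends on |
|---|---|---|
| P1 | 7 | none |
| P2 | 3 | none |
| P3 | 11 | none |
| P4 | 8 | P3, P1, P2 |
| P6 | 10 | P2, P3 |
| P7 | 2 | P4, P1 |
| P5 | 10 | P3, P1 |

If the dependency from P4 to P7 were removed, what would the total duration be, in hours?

21

With the dependency in place, P3→P4→P7 = 11+8+2 = 21 sets the finish at 21 hours.
Without P4→P7, P7's earliest start moves from 19 to 7.
The longest chain is now P3→P5 = 11+10 = 21, so the plan takes 21 hours.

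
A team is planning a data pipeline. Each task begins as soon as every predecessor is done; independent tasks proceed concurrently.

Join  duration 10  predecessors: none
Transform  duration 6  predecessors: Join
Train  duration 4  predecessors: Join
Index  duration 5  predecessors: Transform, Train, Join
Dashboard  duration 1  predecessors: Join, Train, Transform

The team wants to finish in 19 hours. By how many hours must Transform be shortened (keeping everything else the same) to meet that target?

2

Current finish: 21 hours; target: 19.
Transform is on every critical path, so each hour cut from Transform cuts the finish by one (this holds down to a finish of 19).
Need 21 − 19 = 2 hours off Transform → Transform becomes 4 hours, finish becomes 19.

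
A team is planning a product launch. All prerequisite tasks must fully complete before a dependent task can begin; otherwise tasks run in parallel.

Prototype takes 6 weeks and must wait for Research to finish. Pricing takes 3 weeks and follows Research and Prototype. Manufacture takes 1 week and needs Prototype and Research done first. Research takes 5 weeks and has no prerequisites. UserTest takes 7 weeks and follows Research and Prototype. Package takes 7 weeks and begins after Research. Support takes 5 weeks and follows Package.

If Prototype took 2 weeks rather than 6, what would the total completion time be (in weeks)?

17

Actual critical path: Research→Prototype→UserTest = 5+6+7 = 18 ⇒ 18 weeks.
Since Prototype is critical, the -4 change carries straight to that chain (now 14 weeks).
New critical path: Research→Package→Support = 5+7+5 = 17 ⇒ 17 weeks.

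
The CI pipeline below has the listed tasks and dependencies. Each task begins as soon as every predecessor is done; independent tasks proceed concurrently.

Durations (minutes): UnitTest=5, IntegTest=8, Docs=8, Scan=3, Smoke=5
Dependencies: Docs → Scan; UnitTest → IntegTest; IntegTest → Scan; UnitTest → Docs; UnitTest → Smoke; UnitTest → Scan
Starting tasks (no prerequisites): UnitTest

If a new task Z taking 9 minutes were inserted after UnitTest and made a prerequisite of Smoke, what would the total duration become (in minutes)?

Originally the job takes 16 minutes.
With Z inserted, Smoke now waits for max(UnitTest, Z).
New critical path: UnitTest→Z→Smoke = 5+9+5 = 19 ⇒ 19 minutes.

19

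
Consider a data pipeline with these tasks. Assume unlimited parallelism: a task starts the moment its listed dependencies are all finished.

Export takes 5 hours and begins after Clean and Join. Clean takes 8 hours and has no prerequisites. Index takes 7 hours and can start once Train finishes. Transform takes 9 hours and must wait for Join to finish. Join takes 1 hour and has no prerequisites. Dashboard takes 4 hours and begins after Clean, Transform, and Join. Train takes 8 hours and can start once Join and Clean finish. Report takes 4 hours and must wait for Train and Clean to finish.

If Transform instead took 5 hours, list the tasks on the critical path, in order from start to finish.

Baseline: Clean→Train→Index = 8+8+7 = 23 → 23 hours.
Transform is off the critical path — its longest chain is 14 hours, giving 9 of slack.
The critical path is still Clean→Train→Index; finish is now 23 hours.

Clean, Train, Index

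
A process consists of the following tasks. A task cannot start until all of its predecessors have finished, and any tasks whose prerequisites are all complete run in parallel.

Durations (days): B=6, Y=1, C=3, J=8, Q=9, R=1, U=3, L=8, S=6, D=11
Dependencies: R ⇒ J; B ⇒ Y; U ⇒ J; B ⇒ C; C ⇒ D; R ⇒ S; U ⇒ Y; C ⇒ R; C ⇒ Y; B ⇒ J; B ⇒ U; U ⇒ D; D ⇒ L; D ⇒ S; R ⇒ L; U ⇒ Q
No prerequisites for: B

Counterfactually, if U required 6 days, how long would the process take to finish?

As given, the longest chain is B→U→D→L = 6+3+11+8 = 28, so the finish is 28 days.
U is on the critical path; changing it to 6 makes that path 31 days.
The critical path is still B→U→D→L; finish is now 31 days.

31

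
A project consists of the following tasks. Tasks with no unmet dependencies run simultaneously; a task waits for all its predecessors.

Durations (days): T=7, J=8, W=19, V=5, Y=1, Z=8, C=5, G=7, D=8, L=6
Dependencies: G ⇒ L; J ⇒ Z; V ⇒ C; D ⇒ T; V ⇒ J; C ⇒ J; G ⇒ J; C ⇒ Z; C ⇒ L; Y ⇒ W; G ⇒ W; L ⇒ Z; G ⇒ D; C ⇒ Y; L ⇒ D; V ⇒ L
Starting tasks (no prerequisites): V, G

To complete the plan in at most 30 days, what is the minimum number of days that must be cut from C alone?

1

Current finish: 31 days; target: 30.
C is on every critical path, so each day cut from C cuts the finish by one (this holds down to a finish of 28).
Need 31 − 30 = 1 day off C → C becomes 4 days, finish becomes 30.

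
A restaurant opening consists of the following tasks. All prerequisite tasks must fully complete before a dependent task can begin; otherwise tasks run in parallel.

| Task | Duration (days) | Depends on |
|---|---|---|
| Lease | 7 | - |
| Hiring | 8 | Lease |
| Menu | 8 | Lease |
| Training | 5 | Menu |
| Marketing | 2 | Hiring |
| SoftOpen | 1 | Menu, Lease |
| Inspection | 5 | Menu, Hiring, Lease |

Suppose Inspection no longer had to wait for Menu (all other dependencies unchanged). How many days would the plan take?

Before: longest chain Lease→Hiring→Inspection = 7+8+5 = 20, finish 20.
Dropping Menu→Inspection doesn't change Inspection's earliest start (15); another predecessor still binds.
The longest chain is now Lease→Hiring→Inspection = 7+8+5 = 20, so the plan takes 20 days.

20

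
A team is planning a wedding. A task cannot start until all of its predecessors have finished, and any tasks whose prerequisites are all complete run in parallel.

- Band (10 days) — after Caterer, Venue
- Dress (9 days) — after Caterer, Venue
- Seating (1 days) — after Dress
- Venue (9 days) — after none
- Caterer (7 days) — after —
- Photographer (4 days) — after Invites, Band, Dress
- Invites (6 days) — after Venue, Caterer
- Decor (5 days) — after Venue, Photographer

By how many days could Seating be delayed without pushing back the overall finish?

9

Critical path: Venue→Band→Photographer→Decor = 9+10+4+5 = 28, so the finish is 28 days.
Longest path through Seating: 19 days (earliest finish 19, latest finish 28).
Slack of Seating = 27 − 18 = 9 days.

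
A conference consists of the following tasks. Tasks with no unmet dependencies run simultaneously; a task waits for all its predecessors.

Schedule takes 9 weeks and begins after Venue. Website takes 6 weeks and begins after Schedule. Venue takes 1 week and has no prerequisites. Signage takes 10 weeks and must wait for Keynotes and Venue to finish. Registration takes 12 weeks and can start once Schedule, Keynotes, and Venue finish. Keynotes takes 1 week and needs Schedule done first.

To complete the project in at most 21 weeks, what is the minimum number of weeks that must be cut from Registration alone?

Current finish: 23 weeks; target: 21.
Registration is on every critical path, so each week cut from Registration cuts the finish by one (this holds down to a finish of 21).
Need 23 − 21 = 2 weeks off Registration → Registration becomes 10 weeks, finish becomes 21.

2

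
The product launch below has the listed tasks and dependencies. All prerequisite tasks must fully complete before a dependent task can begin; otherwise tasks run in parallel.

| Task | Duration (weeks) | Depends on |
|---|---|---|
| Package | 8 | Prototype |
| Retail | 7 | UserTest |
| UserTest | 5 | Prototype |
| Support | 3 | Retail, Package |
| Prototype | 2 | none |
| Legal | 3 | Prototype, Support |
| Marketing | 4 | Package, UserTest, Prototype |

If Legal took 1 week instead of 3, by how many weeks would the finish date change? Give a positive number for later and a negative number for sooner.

Critical path before the change: Prototype→UserTest→Retail→Support→Legal = 2+5+7+3+3 = 20 giving 20 weeks.
Legal lies on that path, so at 1 week the path becomes 18 weeks.
The critical path is still Prototype→UserTest→Retail→Support→Legal; finish is now 18 weeks.
Change in finish: 18 − 20 = -2 weeks.

-2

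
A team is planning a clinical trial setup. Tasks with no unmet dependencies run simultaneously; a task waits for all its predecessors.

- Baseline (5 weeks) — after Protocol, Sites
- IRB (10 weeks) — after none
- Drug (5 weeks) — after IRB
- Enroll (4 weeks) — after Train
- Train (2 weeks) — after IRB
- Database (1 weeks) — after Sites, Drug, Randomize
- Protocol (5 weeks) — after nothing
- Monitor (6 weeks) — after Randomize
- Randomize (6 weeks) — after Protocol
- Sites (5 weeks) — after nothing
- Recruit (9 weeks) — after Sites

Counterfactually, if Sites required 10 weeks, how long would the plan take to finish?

19

Baseline: Protocol→Randomize→Monitor = 5+6+6 = 17 → 17 weeks.
Sites has 3 weeks of float (longest path through it is 14).
The binding chain switches to Sites→Recruit = 10+9 = 19; finish 19 weeks.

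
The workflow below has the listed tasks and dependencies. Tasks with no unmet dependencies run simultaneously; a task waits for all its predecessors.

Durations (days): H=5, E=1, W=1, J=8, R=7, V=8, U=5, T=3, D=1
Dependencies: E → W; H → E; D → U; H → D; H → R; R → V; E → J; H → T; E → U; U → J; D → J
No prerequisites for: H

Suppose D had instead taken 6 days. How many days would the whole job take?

24

Baseline: H→R→V = 5+7+8 = 20 → 20 days.
D has 1 day of float (longest path through it is 19).
Now H→D→U→J = 5+6+5+8 = 24 is longest, so the finish becomes 24 days.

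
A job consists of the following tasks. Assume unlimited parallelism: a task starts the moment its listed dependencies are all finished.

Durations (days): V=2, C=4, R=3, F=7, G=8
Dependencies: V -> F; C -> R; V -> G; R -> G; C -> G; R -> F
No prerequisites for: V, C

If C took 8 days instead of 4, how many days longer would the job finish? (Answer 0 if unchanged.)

Critical path before the change: C→R→G = 4+3+8 = 15 giving 15 days.
C is on the critical path; changing it to 8 makes that path 19 days.
That remains the longest chain; total 19 days.
Change in finish: 19 − 15 = +4 days.

4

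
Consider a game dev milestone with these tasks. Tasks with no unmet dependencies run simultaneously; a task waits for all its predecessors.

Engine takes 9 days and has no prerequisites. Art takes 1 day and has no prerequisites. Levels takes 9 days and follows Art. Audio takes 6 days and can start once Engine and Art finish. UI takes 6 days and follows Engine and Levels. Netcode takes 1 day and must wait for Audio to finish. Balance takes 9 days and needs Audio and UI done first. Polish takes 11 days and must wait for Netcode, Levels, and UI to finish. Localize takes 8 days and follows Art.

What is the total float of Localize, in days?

18

The longest chain is Engine→Audio→Netcode→Polish = 9+6+1+11 = 27; overall finish 27 days.
Localize finishes as early as 9 and must finish by 27.
Float = 27 − 9 = 18.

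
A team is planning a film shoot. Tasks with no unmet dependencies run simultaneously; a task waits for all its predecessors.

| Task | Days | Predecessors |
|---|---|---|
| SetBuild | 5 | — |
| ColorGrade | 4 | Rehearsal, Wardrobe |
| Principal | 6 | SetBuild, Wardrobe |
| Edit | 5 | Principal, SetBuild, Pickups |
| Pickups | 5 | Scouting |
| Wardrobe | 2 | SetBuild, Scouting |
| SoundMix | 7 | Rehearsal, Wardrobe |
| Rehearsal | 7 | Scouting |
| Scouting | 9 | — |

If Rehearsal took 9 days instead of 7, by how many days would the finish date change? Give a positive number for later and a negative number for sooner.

Baseline: Scouting→Rehearsal→SoundMix = 9+7+7 = 23 → 23 days.
Rehearsal is on the critical path; changing it to 9 makes that path 25 days.
That remains the longest chain; total 25 days.
Change in finish: 25 − 23 = +2 days.

2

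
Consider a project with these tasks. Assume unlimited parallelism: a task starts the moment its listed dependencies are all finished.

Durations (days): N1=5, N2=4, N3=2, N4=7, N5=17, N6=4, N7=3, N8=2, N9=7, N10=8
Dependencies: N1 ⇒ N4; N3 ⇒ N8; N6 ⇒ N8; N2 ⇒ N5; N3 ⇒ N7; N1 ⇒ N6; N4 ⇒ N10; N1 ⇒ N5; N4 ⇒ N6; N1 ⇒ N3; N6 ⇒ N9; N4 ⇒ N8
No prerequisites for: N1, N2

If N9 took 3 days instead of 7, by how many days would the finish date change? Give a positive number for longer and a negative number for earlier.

-1

As given, the longest chain is N1→N4→N6→N9 = 5+7+4+7 = 23, so the finish is 23 days.
N9 is on the critical path; changing it to 3 makes that path 19 days.
Now N1→N5 = 5+17 = 22 is longest, so the finish becomes 22 days.
Change in finish: 22 − 23 = -1 days.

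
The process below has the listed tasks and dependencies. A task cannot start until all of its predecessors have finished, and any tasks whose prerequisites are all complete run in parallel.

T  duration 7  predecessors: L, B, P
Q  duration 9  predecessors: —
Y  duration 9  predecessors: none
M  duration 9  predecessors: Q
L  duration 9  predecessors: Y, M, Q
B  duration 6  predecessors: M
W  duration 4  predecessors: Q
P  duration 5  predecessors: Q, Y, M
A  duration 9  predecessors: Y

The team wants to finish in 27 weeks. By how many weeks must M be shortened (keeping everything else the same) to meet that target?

7

Current finish: 34 weeks; target: 27.
M is on every critical path, so each week cut from M cuts the finish by one (this holds down to a finish of 26).
Need 34 − 27 = 7 weeks off M → M becomes 2 weeks, finish becomes 27.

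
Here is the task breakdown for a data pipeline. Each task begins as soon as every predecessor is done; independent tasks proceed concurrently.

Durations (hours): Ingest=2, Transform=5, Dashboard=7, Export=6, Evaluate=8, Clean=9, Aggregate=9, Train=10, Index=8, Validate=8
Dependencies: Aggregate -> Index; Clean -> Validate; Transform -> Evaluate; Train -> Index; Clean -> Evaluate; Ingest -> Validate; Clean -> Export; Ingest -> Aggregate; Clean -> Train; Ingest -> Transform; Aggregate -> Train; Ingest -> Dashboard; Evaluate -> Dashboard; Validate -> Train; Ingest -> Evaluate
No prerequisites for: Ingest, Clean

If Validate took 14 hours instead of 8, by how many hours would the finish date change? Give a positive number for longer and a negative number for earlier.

Actual critical path: Clean→Validate→Train→Index = 9+8+10+8 = 35 ⇒ 35 hours.
Since Validate is critical, the +6 change carries straight to that chain (now 41 hours).
No other chain overtakes it, so the finish is 41 hours.
Change in finish: 41 − 35 = +6 hours.

6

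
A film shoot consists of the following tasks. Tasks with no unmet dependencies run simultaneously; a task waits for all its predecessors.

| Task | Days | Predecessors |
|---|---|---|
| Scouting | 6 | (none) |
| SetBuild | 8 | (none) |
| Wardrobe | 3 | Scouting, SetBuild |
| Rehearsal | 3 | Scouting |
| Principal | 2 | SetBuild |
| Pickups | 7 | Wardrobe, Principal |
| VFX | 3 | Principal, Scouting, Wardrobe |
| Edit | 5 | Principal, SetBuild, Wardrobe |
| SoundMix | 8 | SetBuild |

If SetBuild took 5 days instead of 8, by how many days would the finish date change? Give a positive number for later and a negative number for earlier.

Critical path before the change: SetBuild→Wardrobe→Pickups = 8+3+7 = 18 giving 18 days.
Since SetBuild is critical, the -3 change carries straight to that chain (now 15 days).
Now Scouting→Wardrobe→Pickups = 6+3+7 = 16 is longest, so the finish becomes 16 days.
Change in finish: 16 − 18 = -2 days.

-2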